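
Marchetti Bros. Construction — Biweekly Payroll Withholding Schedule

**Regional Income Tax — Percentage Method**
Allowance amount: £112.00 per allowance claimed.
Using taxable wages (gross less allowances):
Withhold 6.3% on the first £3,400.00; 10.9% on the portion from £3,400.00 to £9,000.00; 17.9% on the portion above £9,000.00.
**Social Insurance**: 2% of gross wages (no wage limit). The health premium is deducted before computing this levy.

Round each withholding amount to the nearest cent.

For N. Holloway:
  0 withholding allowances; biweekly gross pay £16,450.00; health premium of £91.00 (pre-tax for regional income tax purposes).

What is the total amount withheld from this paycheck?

Regional Income Tax: taxable = £16,450.00 − £91.00 = £16,359.00
  £824.60 + 17.9% × (£16,359.00 − £9,000.00) = £824.60 + 17.9% × £7,359.00 = £2,141.86
Social Insurance: 2% × £16,359.00 = £327.18
Total: £2,141.86 + £327.18 = £2,469.04

£2,469.04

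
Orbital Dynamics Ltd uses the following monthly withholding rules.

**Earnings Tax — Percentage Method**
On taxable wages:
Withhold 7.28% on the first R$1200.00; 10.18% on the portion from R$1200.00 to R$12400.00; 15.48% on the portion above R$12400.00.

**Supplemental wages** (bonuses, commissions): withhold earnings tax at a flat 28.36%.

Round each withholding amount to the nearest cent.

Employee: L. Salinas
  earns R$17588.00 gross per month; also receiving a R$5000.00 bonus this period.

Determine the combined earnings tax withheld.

R$3448.62

Earnings Tax: taxable = R$17588.00
  R$1227.52 + 15.48% × (R$17588.00 − R$12400.00) = R$1227.52 + 15.48% × R$5188.00 = R$2030.62
Supplemental (28.36% flat on bonus): 28.36% × R$5000.00 = R$1418.00
Total earnings tax: R$2030.62 + R$1418.00 = R$3448.62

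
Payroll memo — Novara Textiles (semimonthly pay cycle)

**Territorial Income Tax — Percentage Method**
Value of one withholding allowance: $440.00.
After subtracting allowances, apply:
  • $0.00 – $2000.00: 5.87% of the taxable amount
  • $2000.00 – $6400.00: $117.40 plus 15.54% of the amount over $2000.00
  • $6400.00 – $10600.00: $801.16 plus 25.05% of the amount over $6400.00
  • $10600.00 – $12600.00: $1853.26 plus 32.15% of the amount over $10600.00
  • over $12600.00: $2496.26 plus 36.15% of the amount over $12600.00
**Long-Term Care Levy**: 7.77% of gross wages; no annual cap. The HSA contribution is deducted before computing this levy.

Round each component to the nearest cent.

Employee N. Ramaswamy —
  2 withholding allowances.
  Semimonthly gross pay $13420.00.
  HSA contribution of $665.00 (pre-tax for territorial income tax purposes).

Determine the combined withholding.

$3254.23

Territorial Income Tax: taxable = $13420.00 − $665.00 − 2×$440.00 = $11875.00
  $1853.26 + 32.15% × ($11875.00 − $10600.00) = $1853.26 + 32.15% × $1275.00 = $2263.17
Long-Term Care Levy: 7.77% × $12755.00 = $991.06
Total: $2263.17 + $991.06 = $3254.23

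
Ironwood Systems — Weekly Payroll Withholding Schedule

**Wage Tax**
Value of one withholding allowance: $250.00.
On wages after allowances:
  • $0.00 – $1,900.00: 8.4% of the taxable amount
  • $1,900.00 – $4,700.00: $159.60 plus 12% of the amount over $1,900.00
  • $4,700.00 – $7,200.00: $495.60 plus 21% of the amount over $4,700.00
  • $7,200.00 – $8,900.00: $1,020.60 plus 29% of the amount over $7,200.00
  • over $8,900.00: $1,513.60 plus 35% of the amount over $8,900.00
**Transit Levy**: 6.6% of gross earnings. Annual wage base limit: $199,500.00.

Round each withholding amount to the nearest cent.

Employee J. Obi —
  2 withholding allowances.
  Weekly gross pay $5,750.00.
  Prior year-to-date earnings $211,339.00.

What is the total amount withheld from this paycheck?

Wage Tax: taxable = $5,750.00 − 2×$250.00 = $5,250.00
  $495.60 + 21% × ($5,250.00 − $4,700.00) = $495.60 + 21% × $550.00 = $611.10
Transit Levy: YTD $211,339.00 ≥ cap $199,500.00 → $0.00
Total: $611.10 + $0.00 = $611.10

$611.10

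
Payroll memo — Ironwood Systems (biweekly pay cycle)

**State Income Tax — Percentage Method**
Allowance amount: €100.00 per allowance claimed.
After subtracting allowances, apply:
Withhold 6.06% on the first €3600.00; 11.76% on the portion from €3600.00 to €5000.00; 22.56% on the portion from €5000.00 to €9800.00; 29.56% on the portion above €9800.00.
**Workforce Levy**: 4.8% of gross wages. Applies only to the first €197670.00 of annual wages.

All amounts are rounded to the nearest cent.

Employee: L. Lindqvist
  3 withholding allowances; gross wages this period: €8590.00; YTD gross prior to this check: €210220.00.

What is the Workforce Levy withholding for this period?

Workforce Levy: YTD €210220.00 ≥ cap €197670.00 → €0.00

€0.00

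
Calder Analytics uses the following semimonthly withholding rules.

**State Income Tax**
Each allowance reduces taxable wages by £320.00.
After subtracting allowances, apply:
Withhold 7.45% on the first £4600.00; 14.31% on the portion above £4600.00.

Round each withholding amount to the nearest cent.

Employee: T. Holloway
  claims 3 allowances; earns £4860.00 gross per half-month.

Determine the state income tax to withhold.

£290.55

State Income Tax: taxable = £4860.00 − 3×£320.00 = £3900.00
  7.45% × £3900.00 = £290.55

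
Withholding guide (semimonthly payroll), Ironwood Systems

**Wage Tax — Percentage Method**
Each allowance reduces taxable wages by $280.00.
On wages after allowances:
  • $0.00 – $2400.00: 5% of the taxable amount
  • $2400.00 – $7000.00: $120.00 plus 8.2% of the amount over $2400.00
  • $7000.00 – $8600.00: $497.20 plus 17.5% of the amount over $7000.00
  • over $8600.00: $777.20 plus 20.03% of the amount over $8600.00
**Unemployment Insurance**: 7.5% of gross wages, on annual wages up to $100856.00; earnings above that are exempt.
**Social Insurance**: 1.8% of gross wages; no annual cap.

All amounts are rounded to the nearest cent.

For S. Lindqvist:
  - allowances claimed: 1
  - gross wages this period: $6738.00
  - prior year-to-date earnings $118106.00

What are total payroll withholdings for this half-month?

Wage Tax: taxable = $6738.00 − 1×$280.00 = $6458.00
  $120.00 + 8.2% × ($6458.00 − $2400.00) = $120.00 + 8.2% × $4058.00 = $452.76
Unemployment Insurance: YTD $118106.00 ≥ cap $100856.00 → $0.00
Social Insurance: 1.8% × $6738.00 = $121.28
Total: $452.76 + $0.00 + $121.28 = $574.04

$574.04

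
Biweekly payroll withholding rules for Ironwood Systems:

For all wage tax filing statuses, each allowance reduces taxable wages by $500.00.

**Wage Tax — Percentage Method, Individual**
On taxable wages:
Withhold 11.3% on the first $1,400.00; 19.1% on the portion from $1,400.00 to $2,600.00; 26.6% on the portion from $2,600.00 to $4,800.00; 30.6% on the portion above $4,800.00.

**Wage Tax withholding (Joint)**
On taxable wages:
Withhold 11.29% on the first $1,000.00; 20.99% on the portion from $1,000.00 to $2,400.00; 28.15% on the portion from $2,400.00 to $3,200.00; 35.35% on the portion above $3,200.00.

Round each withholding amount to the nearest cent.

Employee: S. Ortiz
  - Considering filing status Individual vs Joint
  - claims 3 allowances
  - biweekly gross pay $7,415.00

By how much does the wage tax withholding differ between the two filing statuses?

$277.92

Wage Tax (Individual): taxable = $7,415.00 − 3×$500.00 = $5,915.00
  $972.60 + 30.6% × ($5,915.00 − $4,800.00) = $972.60 + 30.6% × $1,115.00 = $1,313.79
Wage Tax (Joint): taxable = $7,415.00 − 3×$500.00 = $5,915.00
  $631.96 + 35.35% × ($5,915.00 − $3,200.00) = $631.96 + 35.35% × $2,715.00 = $1,591.71
Difference: |$1,313.79 − $1,591.71| = $277.92 (higher under Joint)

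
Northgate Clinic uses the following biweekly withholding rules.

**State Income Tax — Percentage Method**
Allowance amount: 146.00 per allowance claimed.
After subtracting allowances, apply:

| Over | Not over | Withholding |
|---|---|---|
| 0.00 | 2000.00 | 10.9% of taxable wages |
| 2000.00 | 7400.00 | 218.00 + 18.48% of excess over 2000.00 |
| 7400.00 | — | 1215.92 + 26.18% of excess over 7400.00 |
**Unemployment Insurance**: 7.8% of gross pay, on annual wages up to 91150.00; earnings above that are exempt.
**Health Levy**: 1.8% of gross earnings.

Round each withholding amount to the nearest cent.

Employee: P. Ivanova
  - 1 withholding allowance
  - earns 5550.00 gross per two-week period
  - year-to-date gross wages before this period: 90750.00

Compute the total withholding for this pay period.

978.16

State Income Tax: taxable = 5550.00 − 1×146.00 = 5404.00
  218.00 + 18.48% × (5404.00 − 2000.00) = 218.00 + 18.48% × 3404.00 = 847.06
Unemployment Insurance: cap 91150.00 − YTD 90750.00 = 400.00 subject; 7.8% × 400.00 = 31.20
Health Levy: 1.8% × 5550.00 = 99.90
Total: 847.06 + 31.20 + 99.90 = 978.16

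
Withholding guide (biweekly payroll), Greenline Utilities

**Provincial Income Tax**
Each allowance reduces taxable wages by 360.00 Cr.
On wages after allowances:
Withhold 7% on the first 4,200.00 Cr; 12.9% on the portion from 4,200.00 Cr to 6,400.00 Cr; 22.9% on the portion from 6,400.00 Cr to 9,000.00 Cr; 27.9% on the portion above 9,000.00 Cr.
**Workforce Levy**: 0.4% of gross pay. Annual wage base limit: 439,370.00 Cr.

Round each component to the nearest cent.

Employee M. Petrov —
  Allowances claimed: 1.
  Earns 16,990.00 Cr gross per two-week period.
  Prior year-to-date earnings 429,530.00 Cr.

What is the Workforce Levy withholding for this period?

39.36 Cr

Workforce Levy: cap 439,370.00 Cr − YTD 429,530.00 Cr = 9,840.00 Cr subject; 0.4% × 9,840.00 Cr = 39.36 Cr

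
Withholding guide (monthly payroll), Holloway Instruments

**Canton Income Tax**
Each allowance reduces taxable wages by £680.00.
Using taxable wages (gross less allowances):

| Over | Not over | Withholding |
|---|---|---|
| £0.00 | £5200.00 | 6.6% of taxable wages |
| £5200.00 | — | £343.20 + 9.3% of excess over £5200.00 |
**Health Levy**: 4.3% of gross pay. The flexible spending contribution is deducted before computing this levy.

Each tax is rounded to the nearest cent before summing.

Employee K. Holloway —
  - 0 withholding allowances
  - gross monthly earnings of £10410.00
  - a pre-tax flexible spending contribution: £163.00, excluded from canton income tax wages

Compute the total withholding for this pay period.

£1253.19

Canton Income Tax: taxable = £10410.00 − £163.00 = £10247.00
  £343.20 + 9.3% × (£10247.00 − £5200.00) = £343.20 + 9.3% × £5047.00 = £812.57
Health Levy: 4.3% × £10247.00 = £440.62
Total: £812.57 + £440.62 = £1253.19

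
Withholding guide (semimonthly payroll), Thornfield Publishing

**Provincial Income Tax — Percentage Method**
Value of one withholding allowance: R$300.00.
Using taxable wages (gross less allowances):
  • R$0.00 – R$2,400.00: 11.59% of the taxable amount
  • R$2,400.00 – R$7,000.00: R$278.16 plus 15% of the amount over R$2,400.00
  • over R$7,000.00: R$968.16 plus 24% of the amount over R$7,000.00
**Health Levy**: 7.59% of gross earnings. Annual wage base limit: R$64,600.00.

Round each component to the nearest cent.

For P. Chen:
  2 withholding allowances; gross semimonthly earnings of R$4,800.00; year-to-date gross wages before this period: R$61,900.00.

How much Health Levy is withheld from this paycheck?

R$204.93

Health Levy: cap R$64,600.00 − YTD R$61,900.00 = R$2,700.00 subject; 7.59% × R$2,700.00 = R$204.93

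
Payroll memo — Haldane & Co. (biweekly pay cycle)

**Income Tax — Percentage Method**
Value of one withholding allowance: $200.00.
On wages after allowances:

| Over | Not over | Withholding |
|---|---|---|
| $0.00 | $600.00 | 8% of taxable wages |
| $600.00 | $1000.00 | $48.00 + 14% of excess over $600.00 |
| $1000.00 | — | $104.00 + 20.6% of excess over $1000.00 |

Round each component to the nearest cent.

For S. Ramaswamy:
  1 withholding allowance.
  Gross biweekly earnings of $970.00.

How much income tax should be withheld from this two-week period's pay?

Income Tax: taxable = $970.00 − 1×$200.00 = $770.00
  $48.00 + 14% × ($770.00 − $600.00) = $48.00 + 14% × $170.00 = $71.80

$71.80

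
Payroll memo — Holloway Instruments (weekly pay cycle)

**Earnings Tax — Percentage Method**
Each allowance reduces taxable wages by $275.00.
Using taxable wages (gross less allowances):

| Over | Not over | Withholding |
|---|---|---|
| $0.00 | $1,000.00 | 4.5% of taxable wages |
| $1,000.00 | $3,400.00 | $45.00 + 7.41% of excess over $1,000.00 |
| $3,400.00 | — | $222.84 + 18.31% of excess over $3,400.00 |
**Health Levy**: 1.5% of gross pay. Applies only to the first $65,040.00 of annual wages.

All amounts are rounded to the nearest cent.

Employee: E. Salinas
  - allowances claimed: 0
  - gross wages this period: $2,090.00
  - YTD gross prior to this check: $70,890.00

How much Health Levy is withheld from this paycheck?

$0.00

Health Levy: YTD $70,890.00 ≥ cap $65,040.00 → $0.00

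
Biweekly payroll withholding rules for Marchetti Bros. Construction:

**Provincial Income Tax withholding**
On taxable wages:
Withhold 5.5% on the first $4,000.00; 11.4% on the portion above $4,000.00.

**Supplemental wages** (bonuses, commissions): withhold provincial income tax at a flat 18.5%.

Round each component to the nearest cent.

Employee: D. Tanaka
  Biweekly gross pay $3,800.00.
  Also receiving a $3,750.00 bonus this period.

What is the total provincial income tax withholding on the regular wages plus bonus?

$902.75

Provincial Income Tax: taxable = $3,800.00
  5.5% × $3,800.00 = $209.00
Supplemental (18.5% flat on bonus): 18.5% × $3,750.00 = $693.75
Total provincial income tax: $209.00 + $693.75 = $902.75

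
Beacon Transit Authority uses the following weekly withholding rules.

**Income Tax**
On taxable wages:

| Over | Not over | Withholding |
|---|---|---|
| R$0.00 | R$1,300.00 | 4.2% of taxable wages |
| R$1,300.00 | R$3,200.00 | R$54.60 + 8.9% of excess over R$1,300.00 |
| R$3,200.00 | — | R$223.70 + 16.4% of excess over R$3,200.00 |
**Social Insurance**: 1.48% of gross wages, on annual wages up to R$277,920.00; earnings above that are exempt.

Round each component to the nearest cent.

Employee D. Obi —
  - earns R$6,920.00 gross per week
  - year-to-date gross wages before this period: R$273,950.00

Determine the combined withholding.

Income Tax: taxable = R$6,920.00
  R$223.70 + 16.4% × (R$6,920.00 − R$3,200.00) = R$223.70 + 16.4% × R$3,720.00 = R$833.78
Social Insurance: cap R$277,920.00 − YTD R$273,950.00 = R$3,970.00 subject; 1.48% × R$3,970.00 = R$58.76
Total: R$833.78 + R$58.76 = R$892.54

R$892.54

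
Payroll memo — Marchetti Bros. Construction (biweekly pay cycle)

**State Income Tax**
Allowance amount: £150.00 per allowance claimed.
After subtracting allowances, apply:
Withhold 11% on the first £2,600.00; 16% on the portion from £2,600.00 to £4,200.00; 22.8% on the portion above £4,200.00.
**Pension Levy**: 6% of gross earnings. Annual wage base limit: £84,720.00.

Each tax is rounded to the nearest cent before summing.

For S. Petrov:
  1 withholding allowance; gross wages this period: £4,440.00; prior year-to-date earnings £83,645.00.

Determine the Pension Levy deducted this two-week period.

£64.50

Pension Levy: cap £84,720.00 − YTD £83,645.00 = £1,075.00 subject; 6% × £1,075.00 = £64.50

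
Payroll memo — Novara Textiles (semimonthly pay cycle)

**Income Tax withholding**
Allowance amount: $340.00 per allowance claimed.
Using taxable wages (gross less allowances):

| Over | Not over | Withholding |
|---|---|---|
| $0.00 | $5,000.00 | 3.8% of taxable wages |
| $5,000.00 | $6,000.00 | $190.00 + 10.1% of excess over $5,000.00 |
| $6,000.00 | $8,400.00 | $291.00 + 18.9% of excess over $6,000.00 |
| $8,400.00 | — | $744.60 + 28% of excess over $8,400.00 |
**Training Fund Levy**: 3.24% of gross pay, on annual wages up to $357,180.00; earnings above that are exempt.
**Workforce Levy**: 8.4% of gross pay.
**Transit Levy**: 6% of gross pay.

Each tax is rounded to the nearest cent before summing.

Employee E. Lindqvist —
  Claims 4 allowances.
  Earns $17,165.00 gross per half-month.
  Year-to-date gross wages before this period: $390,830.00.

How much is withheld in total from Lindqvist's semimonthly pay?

$5,289.76

Income Tax: taxable = $17,165.00 − 4×$340.00 = $15,805.00
  $744.60 + 28% × ($15,805.00 − $8,400.00) = $744.60 + 28% × $7,405.00 = $2,818.00
Training Fund Levy: YTD $390,830.00 ≥ cap $357,180.00 → $0.00
Workforce Levy: 8.4% × $17,165.00 = $1,441.86
Transit Levy: 6% × $17,165.00 = $1,029.90
Total: $2,818.00 + $0.00 + $1,441.86 + $1,029.90 = $5,289.76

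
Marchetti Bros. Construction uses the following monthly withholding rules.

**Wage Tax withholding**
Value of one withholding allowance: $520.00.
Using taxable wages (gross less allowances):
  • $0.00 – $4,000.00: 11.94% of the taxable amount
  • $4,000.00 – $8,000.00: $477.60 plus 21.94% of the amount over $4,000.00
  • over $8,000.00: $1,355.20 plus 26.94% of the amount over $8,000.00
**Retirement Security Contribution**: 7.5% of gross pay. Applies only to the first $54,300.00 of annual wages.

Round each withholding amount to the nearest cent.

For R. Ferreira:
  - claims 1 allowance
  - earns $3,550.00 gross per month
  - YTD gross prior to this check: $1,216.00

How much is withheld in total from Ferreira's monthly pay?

Wage Tax: taxable = $3,550.00 − 1×$520.00 = $3,030.00
  11.94% × $3,030.00 = $361.78
Retirement Security Contribution: 7.5% × $3,550.00 = $266.25
Total: $361.78 + $266.25 = $628.03

$628.03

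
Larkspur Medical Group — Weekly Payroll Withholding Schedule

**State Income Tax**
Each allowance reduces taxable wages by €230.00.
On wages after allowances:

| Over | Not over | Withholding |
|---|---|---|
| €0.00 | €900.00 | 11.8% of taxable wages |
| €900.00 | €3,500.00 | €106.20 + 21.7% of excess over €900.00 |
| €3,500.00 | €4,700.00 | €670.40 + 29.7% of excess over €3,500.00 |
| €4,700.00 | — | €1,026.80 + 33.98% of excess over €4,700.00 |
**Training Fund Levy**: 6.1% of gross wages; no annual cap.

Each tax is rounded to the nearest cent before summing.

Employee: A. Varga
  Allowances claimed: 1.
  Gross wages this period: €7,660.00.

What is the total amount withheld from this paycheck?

€2,421.71

State Income Tax: taxable = €7,660.00 − 1×€230.00 = €7,430.00
  €1,026.80 + 33.98% × (€7,430.00 − €4,700.00) = €1,026.80 + 33.98% × €2,730.00 = €1,954.45
Training Fund Levy: 6.1% × €7,660.00 = €467.26
Total: €1,954.45 + €467.26 = €2,421.71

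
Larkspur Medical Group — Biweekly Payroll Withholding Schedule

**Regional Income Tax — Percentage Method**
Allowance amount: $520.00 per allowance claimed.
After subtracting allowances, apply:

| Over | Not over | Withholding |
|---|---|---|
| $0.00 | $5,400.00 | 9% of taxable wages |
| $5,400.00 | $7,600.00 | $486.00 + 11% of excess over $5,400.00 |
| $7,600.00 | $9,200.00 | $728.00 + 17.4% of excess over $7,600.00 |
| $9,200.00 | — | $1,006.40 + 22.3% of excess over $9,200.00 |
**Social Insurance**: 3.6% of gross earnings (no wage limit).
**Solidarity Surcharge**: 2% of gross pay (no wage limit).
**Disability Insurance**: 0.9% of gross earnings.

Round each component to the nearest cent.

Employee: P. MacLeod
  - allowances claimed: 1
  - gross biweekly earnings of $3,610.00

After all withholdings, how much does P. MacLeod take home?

Regional Income Tax: taxable = $3,610.00 − 1×$520.00 = $3,090.00
  9% × $3,090.00 = $278.10
Social Insurance: 3.6% × $3,610.00 = $129.96
Solidarity Surcharge: 2% × $3,610.00 = $72.20
Disability Insurance: 0.9% × $3,610.00 = $32.49
Total withheld: $278.10 + $129.96 + $72.20 + $32.49 = $512.75
Net pay: $3,610.00 − $512.75 = $3,097.25

$3,097.25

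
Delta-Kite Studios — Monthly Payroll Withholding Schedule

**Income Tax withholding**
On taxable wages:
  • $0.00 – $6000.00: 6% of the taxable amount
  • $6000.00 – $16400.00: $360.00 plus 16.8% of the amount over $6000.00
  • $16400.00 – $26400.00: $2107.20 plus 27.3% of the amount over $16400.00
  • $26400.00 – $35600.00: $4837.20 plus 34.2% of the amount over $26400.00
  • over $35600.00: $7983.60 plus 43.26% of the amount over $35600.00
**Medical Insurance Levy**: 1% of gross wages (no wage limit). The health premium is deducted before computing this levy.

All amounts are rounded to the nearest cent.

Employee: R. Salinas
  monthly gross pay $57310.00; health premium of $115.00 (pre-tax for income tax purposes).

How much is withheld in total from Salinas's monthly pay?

$17897.55

Income Tax: taxable = $57310.00 − $115.00 = $57195.00
  $7983.60 + 43.26% × ($57195.00 − $35600.00) = $7983.60 + 43.26% × $21595.00 = $17325.60
Medical Insurance Levy: 1% × $57195.00 = $571.95
Total: $17325.60 + $571.95 = $17897.55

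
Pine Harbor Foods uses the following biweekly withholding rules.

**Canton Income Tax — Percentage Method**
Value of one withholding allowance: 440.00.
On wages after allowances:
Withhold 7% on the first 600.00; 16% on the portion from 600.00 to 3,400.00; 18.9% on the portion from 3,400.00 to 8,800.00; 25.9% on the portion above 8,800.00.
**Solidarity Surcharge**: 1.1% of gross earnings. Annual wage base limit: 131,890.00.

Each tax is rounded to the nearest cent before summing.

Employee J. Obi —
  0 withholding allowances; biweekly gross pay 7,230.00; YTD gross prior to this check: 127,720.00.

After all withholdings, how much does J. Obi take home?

Canton Income Tax: taxable = 7,230.00
  490.00 + 18.9% × (7,230.00 − 3,400.00) = 490.00 + 18.9% × 3,830.00 = 1,213.87
Solidarity Surcharge: cap 131,890.00 − YTD 127,720.00 = 4,170.00 subject; 1.1% × 4,170.00 = 45.87
Total withheld: 1,213.87 + 45.87 = 1,259.74
Net pay: 7,230.00 − 1,259.74 = 5,970.26

5,970.26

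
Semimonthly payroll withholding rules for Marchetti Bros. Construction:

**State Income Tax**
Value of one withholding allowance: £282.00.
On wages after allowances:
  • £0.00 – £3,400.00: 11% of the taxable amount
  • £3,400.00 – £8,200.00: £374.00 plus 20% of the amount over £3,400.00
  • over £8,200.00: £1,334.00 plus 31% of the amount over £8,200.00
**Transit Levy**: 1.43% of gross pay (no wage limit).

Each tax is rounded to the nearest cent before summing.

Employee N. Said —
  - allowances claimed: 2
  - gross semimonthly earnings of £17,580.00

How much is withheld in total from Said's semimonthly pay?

State Income Tax: taxable = £17,580.00 − 2×£282.00 = £17,016.00
  £1,334.00 + 31% × (£17,016.00 − £8,200.00) = £1,334.00 + 31% × £8,816.00 = £4,066.96
Transit Levy: 1.43% × £17,580.00 = £251.39
Total: £4,066.96 + £251.39 = £4,318.35

£4,318.35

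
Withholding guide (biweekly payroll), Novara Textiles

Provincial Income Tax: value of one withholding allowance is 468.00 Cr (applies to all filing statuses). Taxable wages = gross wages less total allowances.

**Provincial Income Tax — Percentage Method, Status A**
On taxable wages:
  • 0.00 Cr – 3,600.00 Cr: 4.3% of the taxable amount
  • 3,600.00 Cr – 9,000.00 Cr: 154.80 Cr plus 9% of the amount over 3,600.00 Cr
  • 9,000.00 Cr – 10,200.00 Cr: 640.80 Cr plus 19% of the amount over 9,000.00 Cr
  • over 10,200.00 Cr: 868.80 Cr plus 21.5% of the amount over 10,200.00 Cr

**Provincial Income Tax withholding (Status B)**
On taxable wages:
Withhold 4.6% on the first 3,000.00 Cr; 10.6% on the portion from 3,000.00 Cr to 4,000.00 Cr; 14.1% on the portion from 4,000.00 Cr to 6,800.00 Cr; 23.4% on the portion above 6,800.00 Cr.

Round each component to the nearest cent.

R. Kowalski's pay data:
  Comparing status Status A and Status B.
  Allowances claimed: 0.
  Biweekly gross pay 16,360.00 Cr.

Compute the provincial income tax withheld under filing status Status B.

Provincial Income Tax (Status B): taxable = 16,360.00 Cr
  638.80 Cr + 23.4% × (16,360.00 Cr − 6,800.00 Cr) = 638.80 Cr + 23.4% × 9,560.00 Cr = 2,875.84 Cr

2,875.84 Cr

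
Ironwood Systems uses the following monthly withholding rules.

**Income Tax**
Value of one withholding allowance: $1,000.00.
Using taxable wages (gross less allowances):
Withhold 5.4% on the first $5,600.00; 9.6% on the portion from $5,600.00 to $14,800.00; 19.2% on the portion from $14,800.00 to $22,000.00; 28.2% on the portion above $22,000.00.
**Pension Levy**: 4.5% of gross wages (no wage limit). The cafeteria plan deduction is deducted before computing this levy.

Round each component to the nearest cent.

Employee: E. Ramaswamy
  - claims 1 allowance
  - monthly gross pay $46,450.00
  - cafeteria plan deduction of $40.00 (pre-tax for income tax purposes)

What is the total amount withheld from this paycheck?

Income Tax: taxable = $46,450.00 − $40.00 − 1×$1,000.00 = $45,410.00
  $2,568.00 + 28.2% × ($45,410.00 − $22,000.00) = $2,568.00 + 28.2% × $23,410.00 = $9,169.62
Pension Levy: 4.5% × $46,410.00 = $2,088.45
Total: $9,169.62 + $2,088.45 = $11,258.07

$11,258.07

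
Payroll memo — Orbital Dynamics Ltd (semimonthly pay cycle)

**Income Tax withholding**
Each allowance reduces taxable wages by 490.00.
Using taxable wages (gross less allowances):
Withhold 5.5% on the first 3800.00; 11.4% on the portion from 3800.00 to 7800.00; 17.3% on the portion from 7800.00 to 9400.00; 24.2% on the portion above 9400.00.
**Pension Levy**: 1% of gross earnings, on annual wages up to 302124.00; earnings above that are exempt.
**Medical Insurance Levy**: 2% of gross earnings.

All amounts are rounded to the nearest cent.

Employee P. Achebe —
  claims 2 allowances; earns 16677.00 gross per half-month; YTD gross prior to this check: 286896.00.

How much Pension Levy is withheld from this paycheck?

152.28

Pension Levy: cap 302124.00 − YTD 286896.00 = 15228.00 subject; 1% × 15228.00 = 152.28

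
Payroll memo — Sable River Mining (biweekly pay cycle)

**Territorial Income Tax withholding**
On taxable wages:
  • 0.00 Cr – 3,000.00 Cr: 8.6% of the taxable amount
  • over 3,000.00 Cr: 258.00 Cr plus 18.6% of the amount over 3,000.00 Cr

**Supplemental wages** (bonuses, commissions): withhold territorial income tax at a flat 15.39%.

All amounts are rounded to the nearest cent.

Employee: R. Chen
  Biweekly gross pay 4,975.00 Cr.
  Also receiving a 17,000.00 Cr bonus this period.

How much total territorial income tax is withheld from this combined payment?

3,241.65 Cr

Territorial Income Tax: taxable = 4,975.00 Cr
  258.00 Cr + 18.6% × (4,975.00 Cr − 3,000.00 Cr) = 258.00 Cr + 18.6% × 1,975.00 Cr = 625.35 Cr
Supplemental (15.39% flat on bonus): 15.39% × 17,000.00 Cr = 2,616.30 Cr
Total territorial income tax: 625.35 Cr + 2,616.30 Cr = 3,241.65 Cr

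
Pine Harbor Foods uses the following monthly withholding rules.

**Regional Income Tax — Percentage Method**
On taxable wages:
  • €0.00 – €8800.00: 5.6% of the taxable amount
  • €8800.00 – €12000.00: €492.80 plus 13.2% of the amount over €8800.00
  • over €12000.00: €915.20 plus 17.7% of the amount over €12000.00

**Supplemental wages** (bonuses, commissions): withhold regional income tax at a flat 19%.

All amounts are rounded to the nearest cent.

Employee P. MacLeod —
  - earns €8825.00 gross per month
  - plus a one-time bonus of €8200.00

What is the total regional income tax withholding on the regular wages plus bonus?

€2054.10

Regional Income Tax: taxable = €8825.00
  €492.80 + 13.2% × (€8825.00 − €8800.00) = €492.80 + 13.2% × €25.00 = €496.10
Supplemental (19% flat on bonus): 19% × €8200.00 = €1558.00
Total regional income tax: €496.10 + €1558.00 = €2054.10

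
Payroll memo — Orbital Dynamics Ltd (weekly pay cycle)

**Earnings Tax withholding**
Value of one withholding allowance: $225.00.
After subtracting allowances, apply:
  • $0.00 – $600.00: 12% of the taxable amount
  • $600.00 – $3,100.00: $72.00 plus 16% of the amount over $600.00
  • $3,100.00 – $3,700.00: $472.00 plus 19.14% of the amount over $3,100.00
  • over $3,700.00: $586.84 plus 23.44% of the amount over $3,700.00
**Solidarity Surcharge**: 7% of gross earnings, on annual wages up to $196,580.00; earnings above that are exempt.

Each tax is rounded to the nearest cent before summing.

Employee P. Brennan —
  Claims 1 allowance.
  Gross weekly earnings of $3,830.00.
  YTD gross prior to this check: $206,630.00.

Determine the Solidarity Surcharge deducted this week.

$0.00

Solidarity Surcharge: YTD $206,630.00 ≥ cap $196,580.00 → $0.00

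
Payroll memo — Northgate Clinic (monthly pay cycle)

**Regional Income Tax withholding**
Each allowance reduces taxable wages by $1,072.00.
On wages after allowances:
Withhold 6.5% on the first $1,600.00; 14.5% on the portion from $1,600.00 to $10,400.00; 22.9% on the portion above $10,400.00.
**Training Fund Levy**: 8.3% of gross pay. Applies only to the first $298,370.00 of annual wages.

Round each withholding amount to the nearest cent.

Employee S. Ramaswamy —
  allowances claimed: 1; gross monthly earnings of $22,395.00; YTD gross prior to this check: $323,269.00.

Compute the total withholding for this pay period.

$3,881.37

Regional Income Tax: taxable = $22,395.00 − 1×$1,072.00 = $21,323.00
  $1,380.00 + 22.9% × ($21,323.00 − $10,400.00) = $1,380.00 + 22.9% × $10,923.00 = $3,881.37
Training Fund Levy: YTD $323,269.00 ≥ cap $298,370.00 → $0.00
Total: $3,881.37 + $0.00 = $3,881.37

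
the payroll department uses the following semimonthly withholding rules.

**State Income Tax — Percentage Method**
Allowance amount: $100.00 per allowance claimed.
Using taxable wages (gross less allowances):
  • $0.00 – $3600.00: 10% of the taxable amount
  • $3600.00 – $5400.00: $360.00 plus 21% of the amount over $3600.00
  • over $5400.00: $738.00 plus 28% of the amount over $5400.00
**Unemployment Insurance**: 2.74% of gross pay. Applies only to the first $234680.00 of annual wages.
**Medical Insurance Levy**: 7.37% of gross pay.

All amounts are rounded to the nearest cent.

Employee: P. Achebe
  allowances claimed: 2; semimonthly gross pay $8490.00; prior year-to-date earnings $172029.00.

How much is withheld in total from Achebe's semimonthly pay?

State Income Tax: taxable = $8490.00 − 2×$100.00 = $8290.00
  $738.00 + 28% × ($8290.00 − $5400.00) = $738.00 + 28% × $2890.00 = $1547.20
Unemployment Insurance: 2.74% × $8490.00 = $232.63
Medical Insurance Levy: 7.37% × $8490.00 = $625.71
Total: $1547.20 + $232.63 + $625.71 = $2405.54

$2405.54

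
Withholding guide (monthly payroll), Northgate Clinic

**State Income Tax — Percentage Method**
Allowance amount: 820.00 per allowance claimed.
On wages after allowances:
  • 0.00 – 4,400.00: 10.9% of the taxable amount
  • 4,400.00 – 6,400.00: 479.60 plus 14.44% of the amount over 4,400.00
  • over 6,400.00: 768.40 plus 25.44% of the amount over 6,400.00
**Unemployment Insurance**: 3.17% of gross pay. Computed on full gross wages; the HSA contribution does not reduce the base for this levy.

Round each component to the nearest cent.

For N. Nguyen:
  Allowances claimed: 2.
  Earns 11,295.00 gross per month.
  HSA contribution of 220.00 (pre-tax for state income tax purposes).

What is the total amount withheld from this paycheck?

State Income Tax: taxable = 11,295.00 − 220.00 − 2×820.00 = 9,435.00
  768.40 + 25.44% × (9,435.00 − 6,400.00) = 768.40 + 25.44% × 3,035.00 = 1,540.50
Unemployment Insurance: 3.17% × 11,295.00 = 358.05
Total: 1,540.50 + 358.05 = 1,898.55

1,898.55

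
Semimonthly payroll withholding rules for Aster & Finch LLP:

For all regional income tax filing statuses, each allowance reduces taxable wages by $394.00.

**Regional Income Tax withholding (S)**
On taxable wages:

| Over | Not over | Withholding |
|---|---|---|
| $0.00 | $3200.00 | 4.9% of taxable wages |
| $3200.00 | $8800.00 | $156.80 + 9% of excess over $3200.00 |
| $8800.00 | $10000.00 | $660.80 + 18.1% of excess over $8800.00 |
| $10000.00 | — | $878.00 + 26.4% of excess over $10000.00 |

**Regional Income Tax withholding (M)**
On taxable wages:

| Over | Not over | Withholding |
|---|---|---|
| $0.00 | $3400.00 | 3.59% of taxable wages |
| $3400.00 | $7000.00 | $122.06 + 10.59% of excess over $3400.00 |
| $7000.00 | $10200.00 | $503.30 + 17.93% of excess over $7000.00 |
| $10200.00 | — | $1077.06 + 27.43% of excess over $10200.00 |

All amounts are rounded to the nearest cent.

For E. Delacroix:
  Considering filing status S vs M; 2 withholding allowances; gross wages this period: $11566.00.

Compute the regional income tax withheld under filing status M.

$1235.61

Regional Income Tax (M): taxable = $11566.00 − 2×$394.00 = $10778.00
  $1077.06 + 27.43% × ($10778.00 − $10200.00) = $1077.06 + 27.43% × $578.00 = $1235.61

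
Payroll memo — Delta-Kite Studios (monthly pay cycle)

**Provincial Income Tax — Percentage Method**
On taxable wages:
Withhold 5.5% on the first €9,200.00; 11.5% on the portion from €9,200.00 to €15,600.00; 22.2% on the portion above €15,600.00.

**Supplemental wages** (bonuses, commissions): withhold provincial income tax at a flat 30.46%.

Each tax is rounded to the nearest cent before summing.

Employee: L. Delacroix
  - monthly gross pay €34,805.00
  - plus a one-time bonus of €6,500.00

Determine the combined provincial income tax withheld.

€7,485.41

Provincial Income Tax: taxable = €34,805.00
  €1,242.00 + 22.2% × (€34,805.00 − €15,600.00) = €1,242.00 + 22.2% × €19,205.00 = €5,505.51
Supplemental (30.46% flat on bonus): 30.46% × €6,500.00 = €1,979.90
Total provincial income tax: €5,505.51 + €1,979.90 = €7,485.41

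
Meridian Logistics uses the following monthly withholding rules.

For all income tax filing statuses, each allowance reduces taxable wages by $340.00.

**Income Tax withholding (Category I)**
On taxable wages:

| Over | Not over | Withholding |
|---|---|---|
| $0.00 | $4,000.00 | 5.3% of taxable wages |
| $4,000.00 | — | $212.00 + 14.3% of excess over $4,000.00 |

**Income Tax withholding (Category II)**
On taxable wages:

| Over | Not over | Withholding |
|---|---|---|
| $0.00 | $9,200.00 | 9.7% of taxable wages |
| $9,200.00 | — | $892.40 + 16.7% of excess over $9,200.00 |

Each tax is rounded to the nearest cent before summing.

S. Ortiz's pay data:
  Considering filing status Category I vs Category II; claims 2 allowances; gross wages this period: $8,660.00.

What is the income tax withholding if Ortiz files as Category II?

Income Tax (Category II): taxable = $8,660.00 − 2×$340.00 = $7,980.00
  9.7% × $7,980.00 = $774.06

$774.06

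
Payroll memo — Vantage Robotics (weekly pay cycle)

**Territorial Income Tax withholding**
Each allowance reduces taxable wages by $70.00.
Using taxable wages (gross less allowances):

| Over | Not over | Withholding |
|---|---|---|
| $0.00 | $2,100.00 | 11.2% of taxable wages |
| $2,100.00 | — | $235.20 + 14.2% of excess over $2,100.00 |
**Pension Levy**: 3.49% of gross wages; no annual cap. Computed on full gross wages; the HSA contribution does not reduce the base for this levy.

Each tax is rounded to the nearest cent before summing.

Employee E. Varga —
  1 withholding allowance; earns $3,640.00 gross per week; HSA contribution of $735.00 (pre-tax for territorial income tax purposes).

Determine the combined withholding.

$466.61

Territorial Income Tax: taxable = $3,640.00 − $735.00 − 1×$70.00 = $2,835.00
  $235.20 + 14.2% × ($2,835.00 − $2,100.00) = $235.20 + 14.2% × $735.00 = $339.57
Pension Levy: 3.49% × $3,640.00 = $127.04
Total: $339.57 + $127.04 = $466.61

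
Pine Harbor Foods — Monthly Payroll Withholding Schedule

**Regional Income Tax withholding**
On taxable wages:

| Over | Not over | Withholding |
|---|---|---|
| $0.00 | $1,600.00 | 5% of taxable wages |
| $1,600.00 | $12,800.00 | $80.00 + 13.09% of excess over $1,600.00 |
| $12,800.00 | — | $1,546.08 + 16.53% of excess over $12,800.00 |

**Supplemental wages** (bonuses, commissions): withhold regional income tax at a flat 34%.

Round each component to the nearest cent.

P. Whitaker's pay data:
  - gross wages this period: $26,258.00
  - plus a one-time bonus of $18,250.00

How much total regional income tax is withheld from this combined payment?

Regional Income Tax: taxable = $26,258.00
  $1,546.08 + 16.53% × ($26,258.00 − $12,800.00) = $1,546.08 + 16.53% × $13,458.00 = $3,770.69
Supplemental (34% flat on bonus): 34% × $18,250.00 = $6,205.00
Total regional income tax: $3,770.69 + $6,205.00 = $9,975.69

$9,975.69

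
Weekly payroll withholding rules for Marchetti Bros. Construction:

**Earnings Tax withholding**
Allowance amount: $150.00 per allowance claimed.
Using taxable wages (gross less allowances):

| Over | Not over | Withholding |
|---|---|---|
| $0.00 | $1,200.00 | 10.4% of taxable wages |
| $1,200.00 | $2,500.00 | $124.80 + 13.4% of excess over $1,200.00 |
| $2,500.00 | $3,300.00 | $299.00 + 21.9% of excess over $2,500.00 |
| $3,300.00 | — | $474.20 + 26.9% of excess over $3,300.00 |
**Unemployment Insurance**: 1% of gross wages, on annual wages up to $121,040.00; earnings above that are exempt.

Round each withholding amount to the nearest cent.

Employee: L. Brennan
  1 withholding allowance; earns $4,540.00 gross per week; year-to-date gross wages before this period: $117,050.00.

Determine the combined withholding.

$807.31

Earnings Tax: taxable = $4,540.00 − 1×$150.00 = $4,390.00
  $474.20 + 26.9% × ($4,390.00 − $3,300.00) = $474.20 + 26.9% × $1,090.00 = $767.41
Unemployment Insurance: cap $121,040.00 − YTD $117,050.00 = $3,990.00 subject; 1% × $3,990.00 = $39.90
Total: $767.41 + $39.90 = $807.31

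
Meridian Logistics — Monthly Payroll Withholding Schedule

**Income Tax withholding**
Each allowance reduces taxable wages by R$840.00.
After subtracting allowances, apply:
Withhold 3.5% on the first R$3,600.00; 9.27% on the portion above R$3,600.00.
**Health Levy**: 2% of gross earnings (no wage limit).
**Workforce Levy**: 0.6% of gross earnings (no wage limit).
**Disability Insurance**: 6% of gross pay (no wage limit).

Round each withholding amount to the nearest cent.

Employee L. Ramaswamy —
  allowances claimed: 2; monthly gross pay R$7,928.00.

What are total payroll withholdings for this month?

Income Tax: taxable = R$7,928.00 − 2×R$840.00 = R$6,248.00
  R$126.00 + 9.27% × (R$6,248.00 − R$3,600.00) = R$126.00 + 9.27% × R$2,648.00 = R$371.47
Health Levy: 2% × R$7,928.00 = R$158.56
Workforce Levy: 0.6% × R$7,928.00 = R$47.57
Disability Insurance: 6% × R$7,928.00 = R$475.68
Total: R$371.47 + R$158.56 + R$47.57 + R$475.68 = R$1,053.28

R$1,053.28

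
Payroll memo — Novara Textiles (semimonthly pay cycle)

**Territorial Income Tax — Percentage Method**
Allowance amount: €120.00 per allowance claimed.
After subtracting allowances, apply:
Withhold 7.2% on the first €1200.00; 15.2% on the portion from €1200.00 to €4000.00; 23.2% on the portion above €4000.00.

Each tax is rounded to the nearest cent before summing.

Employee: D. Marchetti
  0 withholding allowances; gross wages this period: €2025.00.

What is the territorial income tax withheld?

Territorial Income Tax: taxable = €2025.00
  €86.40 + 15.2% × (€2025.00 − €1200.00) = €86.40 + 15.2% × €825.00 = €211.80

€211.80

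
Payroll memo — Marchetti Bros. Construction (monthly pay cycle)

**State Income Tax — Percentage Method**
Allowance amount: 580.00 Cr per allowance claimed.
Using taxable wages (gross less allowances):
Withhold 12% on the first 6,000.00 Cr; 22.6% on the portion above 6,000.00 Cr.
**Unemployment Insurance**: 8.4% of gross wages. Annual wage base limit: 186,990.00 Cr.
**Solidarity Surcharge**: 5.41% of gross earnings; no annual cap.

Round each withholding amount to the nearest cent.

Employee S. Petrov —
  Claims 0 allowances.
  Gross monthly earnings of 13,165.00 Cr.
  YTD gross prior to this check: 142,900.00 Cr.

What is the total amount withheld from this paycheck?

4,157.38 Cr

State Income Tax: taxable = 13,165.00 Cr
  720.00 Cr + 22.6% × (13,165.00 Cr − 6,000.00 Cr) = 720.00 Cr + 22.6% × 7,165.00 Cr = 2,339.29 Cr
Unemployment Insurance: 8.4% × 13,165.00 Cr = 1,105.86 Cr
Solidarity Surcharge: 5.41% × 13,165.00 Cr = 712.23 Cr
Total: 2,339.29 Cr + 1,105.86 Cr + 712.23 Cr = 4,157.38 Cr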